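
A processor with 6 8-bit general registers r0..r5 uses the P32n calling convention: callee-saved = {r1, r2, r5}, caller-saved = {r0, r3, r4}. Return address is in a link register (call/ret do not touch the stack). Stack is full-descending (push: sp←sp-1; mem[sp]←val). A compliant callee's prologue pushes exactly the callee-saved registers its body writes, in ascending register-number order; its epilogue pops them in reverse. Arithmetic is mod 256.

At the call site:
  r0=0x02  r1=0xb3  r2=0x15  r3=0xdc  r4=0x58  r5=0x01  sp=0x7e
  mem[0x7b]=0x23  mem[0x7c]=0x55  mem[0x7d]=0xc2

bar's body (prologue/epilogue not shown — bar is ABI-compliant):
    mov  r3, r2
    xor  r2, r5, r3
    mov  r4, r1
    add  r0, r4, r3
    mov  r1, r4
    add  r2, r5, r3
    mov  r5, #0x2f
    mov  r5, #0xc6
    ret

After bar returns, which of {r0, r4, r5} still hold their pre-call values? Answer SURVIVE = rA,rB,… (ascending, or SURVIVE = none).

SURVIVE = r5

prologue: push r1 → mem[0x7d]=0xb3, sp=0x7d
prologue: push r2 → mem[0x7c]=0x15, sp=0x7c
prologue: push r5 → mem[0x7b]=0x01, sp=0x7b
body[0] mov  r3, r2 → r3=0x15
body[1] xor  r2, r5, r3 → r2=0x14
body[2] mov  r4, r1 → r4=0xb3
body[3] add  r0, r4, r3 → r0=0xc8
body[4] mov  r1, r4 → r1=0xb3
body[5] add  r2, r5, r3 → r2=0x16
body[6] mov  r5, #0x2f → r5=0x2f
body[7] mov  r5, #0xc6 → r5=0xc6
epilogue: pop r5=0x01, sp=0x7c
epilogue: pop r2=0x15, sp=0x7d
epilogue: pop r1=0xb3, sp=0x7e
r0: caller-saved, written=True
r4: caller-saved, written=True
r5: callee-saved, written=True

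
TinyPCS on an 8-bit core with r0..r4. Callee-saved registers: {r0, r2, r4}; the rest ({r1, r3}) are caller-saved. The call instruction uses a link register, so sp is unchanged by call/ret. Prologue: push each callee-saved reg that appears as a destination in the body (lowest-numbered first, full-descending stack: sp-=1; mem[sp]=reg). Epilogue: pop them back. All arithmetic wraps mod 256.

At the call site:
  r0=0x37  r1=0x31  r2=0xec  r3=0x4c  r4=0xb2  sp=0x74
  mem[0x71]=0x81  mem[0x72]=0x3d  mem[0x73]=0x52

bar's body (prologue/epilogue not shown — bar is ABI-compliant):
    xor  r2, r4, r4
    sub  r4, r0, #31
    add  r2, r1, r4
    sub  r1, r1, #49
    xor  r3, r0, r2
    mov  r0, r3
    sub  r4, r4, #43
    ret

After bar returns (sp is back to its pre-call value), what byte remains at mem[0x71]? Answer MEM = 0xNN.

prologue: push r0 -> mem[0x73]=0x37, sp=0x73
prologue: push r2 -> mem[0x72]=0xec, sp=0x72
prologue: push r4 -> mem[0x71]=0xb2, sp=0x71
body[0] xor  r2, r4, r4 -> r2=0x00
body[1] sub  r4, r0, #31 -> r4=0x18
body[2] add  r2, r1, r4 -> r2=0x49
body[3] sub  r1, r1, #49 -> r1=0x00
body[4] xor  r3, r0, r2 -> r3=0x7e
body[5] mov  r0, r3 -> r0=0x7e
body[6] sub  r4, r4, #43 -> r4=0xed
epilogue: pop r4=0xb2, sp=0x72
epilogue: pop r2=0xec, sp=0x73
epilogue: pop r0=0x37, sp=0x74
prologue pushed ['r0', 'r2', 'r4'] at ['0x73', '0x72', '0x71']

MEM = 0xb2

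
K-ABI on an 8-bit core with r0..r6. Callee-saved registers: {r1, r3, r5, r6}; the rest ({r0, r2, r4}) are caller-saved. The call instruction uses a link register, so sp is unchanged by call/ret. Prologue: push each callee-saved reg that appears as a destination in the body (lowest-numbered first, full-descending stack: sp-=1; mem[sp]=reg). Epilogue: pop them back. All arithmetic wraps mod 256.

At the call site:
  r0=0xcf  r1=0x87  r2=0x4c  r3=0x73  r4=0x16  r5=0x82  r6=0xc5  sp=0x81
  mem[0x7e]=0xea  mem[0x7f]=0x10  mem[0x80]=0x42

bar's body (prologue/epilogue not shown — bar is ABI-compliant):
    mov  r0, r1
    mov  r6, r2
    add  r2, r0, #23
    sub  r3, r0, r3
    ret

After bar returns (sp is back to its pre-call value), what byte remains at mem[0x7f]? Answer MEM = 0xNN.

prologue: push r3 -> mem[0x80]=0x73, sp=0x80
prologue: push r6 -> mem[0x7f]=0xc5, sp=0x7f
body[0] mov  r0, r1 -> r0=0x87
body[1] mov  r6, r2 -> r6=0x4c
body[2] add  r2, r0, #23 -> r2=0x9e
body[3] sub  r3, r0, r3 -> r3=0x14
epilogue: pop r6=0xc5, sp=0x80
epilogue: pop r3=0x73, sp=0x81
prologue pushed ['r3', 'r6'] at ['0x80', '0x7f']

MEM = 0xc5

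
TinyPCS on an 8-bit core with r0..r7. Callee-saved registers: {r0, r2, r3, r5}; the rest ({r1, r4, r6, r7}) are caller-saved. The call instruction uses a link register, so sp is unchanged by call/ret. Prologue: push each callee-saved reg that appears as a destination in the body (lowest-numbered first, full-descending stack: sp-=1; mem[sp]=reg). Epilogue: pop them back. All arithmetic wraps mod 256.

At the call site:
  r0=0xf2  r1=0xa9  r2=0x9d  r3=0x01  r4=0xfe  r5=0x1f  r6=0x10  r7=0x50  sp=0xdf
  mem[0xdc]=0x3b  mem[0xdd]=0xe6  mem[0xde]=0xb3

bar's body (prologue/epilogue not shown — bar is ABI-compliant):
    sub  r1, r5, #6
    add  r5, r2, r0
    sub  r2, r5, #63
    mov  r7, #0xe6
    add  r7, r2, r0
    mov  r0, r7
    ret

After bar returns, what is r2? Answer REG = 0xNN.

REG = 0x9d

prologue: push r0 → mem[0xde]=0xf2, sp=0xde
prologue: push r2 → mem[0xdd]=0x9d, sp=0xdd
prologue: push r5 → mem[0xdc]=0x1f, sp=0xdc
body[0] sub  r1, r5, #6 → r1=0x19
body[1] add  r5, r2, r0 → r5=0x8f
body[2] sub  r2, r5, #63 → r2=0x50
body[3] mov  r7, #0xe6 → r7=0xe6
body[4] add  r7, r2, r0 → r7=0x42
body[5] mov  r0, r7 → r0=0x42
epilogue: pop r5=0x1f, sp=0xdd
epilogue: pop r2=0x9d, sp=0xde
epilogue: pop r0=0xf2, sp=0xdf
r2 is callee-saved → restored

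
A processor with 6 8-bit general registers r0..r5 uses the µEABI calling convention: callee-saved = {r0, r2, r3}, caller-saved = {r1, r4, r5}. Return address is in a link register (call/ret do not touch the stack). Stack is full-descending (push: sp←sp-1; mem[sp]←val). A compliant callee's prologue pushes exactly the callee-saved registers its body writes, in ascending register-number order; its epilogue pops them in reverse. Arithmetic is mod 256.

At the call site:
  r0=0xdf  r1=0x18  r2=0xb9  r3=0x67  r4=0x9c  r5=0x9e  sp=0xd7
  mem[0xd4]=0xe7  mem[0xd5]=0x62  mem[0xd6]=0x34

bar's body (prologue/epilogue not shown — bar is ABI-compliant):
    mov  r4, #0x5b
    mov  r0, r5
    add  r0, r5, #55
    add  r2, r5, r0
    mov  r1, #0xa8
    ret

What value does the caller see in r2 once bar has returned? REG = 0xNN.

REG = 0xb9

prologue: push r0 -> mem[0xd6]=0xdf, sp=0xd6
prologue: push r2 -> mem[0xd5]=0xb9, sp=0xd5
body[0] mov  r4, #0x5b -> r4=0x5b
body[1] mov  r0, r5 -> r0=0x9e
body[2] add  r0, r5, #55 -> r0=0xd5
body[3] add  r2, r5, r0 -> r2=0x73
body[4] mov  r1, #0xa8 -> r1=0xa8
epilogue: pop r2=0xb9, sp=0xd6
epilogue: pop r0=0xdf, sp=0xd7
r2 is callee-saved -> restored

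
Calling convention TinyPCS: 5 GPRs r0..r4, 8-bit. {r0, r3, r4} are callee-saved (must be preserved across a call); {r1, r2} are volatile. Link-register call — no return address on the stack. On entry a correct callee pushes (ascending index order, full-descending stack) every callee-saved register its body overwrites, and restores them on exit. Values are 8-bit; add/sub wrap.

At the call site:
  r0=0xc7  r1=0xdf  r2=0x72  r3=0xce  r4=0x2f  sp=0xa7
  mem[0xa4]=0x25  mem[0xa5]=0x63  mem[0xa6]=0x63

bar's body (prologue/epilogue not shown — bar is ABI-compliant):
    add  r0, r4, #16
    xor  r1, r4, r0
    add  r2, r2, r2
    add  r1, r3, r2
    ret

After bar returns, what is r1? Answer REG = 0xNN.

REG = 0xb2

prologue: push r0 -> mem[0xa6]=0xc7, sp=0xa6
body[0] add  r0, r4, #16 -> r0=0x3f
body[1] xor  r1, r4, r0 -> r1=0x10
body[2] add  r2, r2, r2 -> r2=0xe4
body[3] add  r1, r3, r2 -> r1=0xb2
epilogue: pop r0=0xc7, sp=0xa7
r1 is caller-saved -> body value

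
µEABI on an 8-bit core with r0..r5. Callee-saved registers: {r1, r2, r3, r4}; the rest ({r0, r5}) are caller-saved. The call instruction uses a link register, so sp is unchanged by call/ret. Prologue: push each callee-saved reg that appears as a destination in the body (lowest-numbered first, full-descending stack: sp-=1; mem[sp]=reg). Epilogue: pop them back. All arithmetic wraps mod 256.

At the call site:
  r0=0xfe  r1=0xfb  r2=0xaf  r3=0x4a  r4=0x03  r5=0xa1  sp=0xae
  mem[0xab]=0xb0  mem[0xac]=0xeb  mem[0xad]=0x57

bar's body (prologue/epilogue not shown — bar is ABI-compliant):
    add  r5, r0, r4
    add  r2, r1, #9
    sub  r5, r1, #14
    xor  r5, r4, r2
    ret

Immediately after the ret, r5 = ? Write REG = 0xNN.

REG = 0x07

prologue: push r2 → mem[0xad]=0xaf, sp=0xad
body[0] add  r5, r0, r4 → r5=0x01
body[1] add  r2, r1, #9 → r2=0x04
body[2] sub  r5, r1, #14 → r5=0xed
body[3] xor  r5, r4, r2 → r5=0x07
epilogue: pop r2=0xaf, sp=0xae
r5 is caller-saved → body value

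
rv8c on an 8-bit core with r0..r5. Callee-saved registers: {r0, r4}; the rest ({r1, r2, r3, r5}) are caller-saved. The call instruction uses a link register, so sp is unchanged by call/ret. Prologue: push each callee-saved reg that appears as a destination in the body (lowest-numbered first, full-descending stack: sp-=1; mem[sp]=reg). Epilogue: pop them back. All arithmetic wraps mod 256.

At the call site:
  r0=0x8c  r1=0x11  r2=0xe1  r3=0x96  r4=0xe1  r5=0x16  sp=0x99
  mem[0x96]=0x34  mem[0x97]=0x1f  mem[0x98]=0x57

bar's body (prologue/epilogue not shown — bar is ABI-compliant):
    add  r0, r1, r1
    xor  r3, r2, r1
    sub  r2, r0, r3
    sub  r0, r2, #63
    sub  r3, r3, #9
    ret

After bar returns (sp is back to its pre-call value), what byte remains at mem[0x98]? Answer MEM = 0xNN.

MEM = 0x8c

prologue: push r0 → mem[0x98]=0x8c, sp=0x98
body[0] add  r0, r1, r1 → r0=0x22
body[1] xor  r3, r2, r1 → r3=0xf0
body[2] sub  r2, r0, r3 → r2=0x32
body[3] sub  r0, r2, #63 → r0=0xf3
body[4] sub  r3, r3, #9 → r3=0xe7
epilogue: pop r0=0x8c, sp=0x99
prologue pushed ['r0'] at ['0x98']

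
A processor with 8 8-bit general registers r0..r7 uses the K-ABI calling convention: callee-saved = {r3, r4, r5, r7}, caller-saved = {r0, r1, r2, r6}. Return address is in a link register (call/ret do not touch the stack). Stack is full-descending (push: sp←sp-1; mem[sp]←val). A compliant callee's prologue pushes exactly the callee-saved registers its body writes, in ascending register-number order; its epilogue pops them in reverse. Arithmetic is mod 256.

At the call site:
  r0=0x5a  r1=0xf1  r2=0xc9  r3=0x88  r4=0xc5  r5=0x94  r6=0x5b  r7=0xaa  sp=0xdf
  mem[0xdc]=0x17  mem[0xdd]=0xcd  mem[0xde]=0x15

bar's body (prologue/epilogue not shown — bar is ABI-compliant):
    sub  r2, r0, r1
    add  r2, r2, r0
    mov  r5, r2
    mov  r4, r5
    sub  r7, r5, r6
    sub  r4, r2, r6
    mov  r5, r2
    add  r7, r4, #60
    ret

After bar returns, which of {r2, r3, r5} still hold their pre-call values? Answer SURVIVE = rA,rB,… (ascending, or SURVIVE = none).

SURVIVE = r3,r5

prologue: push r4 → mem[0xde]=0xc5, sp=0xde
prologue: push r5 → mem[0xdd]=0x94, sp=0xdd
prologue: push r7 → mem[0xdc]=0xaa, sp=0xdc
body[0] sub  r2, r0, r1 → r2=0x69
body[1] add  r2, r2, r0 → r2=0xc3
body[2] mov  r5, r2 → r5=0xc3
body[3] mov  r4, r5 → r4=0xc3
body[4] sub  r7, r5, r6 → r7=0x68
body[5] sub  r4, r2, r6 → r4=0x68
body[6] mov  r5, r2 → r5=0xc3
body[7] add  r7, r4, #60 → r7=0xa4
epilogue: pop r7=0xaa, sp=0xdd
epilogue: pop r5=0x94, sp=0xde
epilogue: pop r4=0xc5, sp=0xdf
r2: caller-saved, written=True
r3: callee-saved, written=False
r5: callee-saved, written=True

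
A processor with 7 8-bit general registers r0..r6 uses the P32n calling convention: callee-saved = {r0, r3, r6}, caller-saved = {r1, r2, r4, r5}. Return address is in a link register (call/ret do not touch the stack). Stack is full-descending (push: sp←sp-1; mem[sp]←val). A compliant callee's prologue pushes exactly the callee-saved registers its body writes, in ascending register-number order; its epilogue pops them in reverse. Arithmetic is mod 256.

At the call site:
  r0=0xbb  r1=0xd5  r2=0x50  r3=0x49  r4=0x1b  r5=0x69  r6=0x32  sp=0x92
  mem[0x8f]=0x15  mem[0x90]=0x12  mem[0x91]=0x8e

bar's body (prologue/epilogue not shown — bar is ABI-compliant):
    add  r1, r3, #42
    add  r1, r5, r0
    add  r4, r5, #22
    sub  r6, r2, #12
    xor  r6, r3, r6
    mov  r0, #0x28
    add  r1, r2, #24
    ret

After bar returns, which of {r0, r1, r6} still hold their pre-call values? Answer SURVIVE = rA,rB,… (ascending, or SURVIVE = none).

prologue: push r0 -> mem[0x91]=0xbb, sp=0x91
prologue: push r6 -> mem[0x90]=0x32, sp=0x90
body[0] add  r1, r3, #42 -> r1=0x73
body[1] add  r1, r5, r0 -> r1=0x24
body[2] add  r4, r5, #22 -> r4=0x7f
body[3] sub  r6, r2, #12 -> r6=0x44
body[4] xor  r6, r3, r6 -> r6=0x0d
body[5] mov  r0, #0x28 -> r0=0x28
body[6] add  r1, r2, #24 -> r1=0x68
epilogue: pop r6=0x32, sp=0x91
epilogue: pop r0=0xbb, sp=0x92
r0: callee-saved, written=True
r1: caller-saved, written=True
r6: callee-saved, written=True

SURVIVE = r0,r6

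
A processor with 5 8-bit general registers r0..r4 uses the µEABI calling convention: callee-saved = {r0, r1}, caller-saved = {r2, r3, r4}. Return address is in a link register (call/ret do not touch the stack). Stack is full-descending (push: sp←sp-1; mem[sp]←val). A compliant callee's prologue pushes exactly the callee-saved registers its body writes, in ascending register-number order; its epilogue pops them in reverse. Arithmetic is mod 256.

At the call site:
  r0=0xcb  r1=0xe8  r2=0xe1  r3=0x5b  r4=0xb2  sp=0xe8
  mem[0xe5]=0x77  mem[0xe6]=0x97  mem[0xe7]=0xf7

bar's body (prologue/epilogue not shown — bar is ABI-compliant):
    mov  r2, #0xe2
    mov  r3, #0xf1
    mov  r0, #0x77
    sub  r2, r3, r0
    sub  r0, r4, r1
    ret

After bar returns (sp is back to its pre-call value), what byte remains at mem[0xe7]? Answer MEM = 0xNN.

prologue: push r0 -> mem[0xe7]=0xcb, sp=0xe7
body[0] mov  r2, #0xe2 -> r2=0xe2
body[1] mov  r3, #0xf1 -> r3=0xf1
body[2] mov  r0, #0x77 -> r0=0x77
body[3] sub  r2, r3, r0 -> r2=0x7a
body[4] sub  r0, r4, r1 -> r0=0xca
epilogue: pop r0=0xcb, sp=0xe8
prologue pushed ['r0'] at ['0xe7']

MEM = 0xcb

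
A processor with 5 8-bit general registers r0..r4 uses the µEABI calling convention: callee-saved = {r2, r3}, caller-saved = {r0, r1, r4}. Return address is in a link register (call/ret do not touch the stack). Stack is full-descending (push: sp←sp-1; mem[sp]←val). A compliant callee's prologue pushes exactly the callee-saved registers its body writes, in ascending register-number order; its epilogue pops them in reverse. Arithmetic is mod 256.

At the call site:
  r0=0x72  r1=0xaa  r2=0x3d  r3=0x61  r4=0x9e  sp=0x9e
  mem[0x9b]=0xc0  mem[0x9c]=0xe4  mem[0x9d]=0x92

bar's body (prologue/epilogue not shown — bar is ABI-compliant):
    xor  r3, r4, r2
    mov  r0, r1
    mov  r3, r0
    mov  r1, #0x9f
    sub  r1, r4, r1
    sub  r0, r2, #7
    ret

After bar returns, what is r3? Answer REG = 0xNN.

REG = 0x61

prologue: push r3 → mem[0x9d]=0x61, sp=0x9d
body[0] xor  r3, r4, r2 → r3=0xa3
body[1] mov  r0, r1 → r0=0xaa
body[2] mov  r3, r0 → r3=0xaa
body[3] mov  r1, #0x9f → r1=0x9f
body[4] sub  r1, r4, r1 → r1=0xff
body[5] sub  r0, r2, #7 → r0=0x36
epilogue: pop r3=0x61, sp=0x9e
r3 is callee-saved → restored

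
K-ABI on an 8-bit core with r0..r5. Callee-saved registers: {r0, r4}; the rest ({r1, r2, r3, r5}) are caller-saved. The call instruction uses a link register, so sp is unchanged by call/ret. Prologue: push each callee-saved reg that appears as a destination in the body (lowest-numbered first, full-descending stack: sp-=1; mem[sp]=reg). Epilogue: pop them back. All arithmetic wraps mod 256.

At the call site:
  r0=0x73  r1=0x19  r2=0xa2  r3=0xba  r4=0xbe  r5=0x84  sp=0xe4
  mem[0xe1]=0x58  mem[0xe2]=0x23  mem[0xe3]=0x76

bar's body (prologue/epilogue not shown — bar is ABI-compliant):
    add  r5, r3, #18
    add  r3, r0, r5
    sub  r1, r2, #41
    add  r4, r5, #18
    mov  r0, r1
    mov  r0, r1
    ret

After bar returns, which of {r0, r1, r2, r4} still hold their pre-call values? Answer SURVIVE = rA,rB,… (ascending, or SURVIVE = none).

SURVIVE = r0,r2,r4

prologue: push r0 -> mem[0xe3]=0x73, sp=0xe3
prologue: push r4 -> mem[0xe2]=0xbe, sp=0xe2
body[0] add  r5, r3, #18 -> r5=0xcc
body[1] add  r3, r0, r5 -> r3=0x3f
body[2] sub  r1, r2, #41 -> r1=0x79
body[3] add  r4, r5, #18 -> r4=0xde
body[4] mov  r0, r1 -> r0=0x79
body[5] mov  r0, r1 -> r0=0x79
epilogue: pop r4=0xbe, sp=0xe3
epilogue: pop r0=0x73, sp=0xe4
r0: callee-saved, written=True
r1: caller-saved, written=True
r2: caller-saved, written=False
r4: callee-saved, written=True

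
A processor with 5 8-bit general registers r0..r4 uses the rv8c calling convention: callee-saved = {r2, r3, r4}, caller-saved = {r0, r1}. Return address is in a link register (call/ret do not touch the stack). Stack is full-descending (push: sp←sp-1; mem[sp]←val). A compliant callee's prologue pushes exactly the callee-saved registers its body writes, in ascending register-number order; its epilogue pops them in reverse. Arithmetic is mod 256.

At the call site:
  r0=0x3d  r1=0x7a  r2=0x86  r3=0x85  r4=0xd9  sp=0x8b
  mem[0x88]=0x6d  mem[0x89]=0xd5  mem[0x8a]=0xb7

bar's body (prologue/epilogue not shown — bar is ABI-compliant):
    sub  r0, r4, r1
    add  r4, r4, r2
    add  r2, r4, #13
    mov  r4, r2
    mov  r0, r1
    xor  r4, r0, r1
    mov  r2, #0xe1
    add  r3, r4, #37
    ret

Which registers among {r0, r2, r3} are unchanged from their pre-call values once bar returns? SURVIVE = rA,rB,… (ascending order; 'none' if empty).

SURVIVE = r2,r3

prologue: push r2 -> mem[0x8a]=0x86, sp=0x8a
prologue: push r3 -> mem[0x89]=0x85, sp=0x89
prologue: push r4 -> mem[0x88]=0xd9, sp=0x88
body[0] sub  r0, r4, r1 -> r0=0x5f
body[1] add  r4, r4, r2 -> r4=0x5f
body[2] add  r2, r4, #13 -> r2=0x6c
body[3] mov  r4, r2 -> r4=0x6c
body[4] mov  r0, r1 -> r0=0x7a
body[5] xor  r4, r0, r1 -> r4=0x00
body[6] mov  r2, #0xe1 -> r2=0xe1
body[7] add  r3, r4, #37 -> r3=0x25
epilogue: pop r4=0xd9, sp=0x89
epilogue: pop r3=0x85, sp=0x8a
epilogue: pop r2=0x86, sp=0x8b
r0: caller-saved, written=True
r2: callee-saved, written=True
r3: callee-saved, written=True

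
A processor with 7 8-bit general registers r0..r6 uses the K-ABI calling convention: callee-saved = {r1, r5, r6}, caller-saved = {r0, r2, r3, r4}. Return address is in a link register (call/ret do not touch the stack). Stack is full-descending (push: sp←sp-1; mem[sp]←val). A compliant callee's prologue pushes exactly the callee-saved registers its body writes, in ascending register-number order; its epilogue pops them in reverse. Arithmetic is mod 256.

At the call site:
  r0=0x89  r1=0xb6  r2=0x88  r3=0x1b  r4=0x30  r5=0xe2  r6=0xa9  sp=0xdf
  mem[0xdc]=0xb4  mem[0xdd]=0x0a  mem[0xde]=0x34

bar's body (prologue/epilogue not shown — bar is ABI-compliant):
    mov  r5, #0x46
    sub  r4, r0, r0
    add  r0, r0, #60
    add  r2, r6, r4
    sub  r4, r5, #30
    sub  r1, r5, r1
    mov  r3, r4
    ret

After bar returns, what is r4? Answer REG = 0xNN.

prologue: push r1 -> mem[0xde]=0xb6, sp=0xde
prologue: push r5 -> mem[0xdd]=0xe2, sp=0xdd
body[0] mov  r5, #0x46 -> r5=0x46
body[1] sub  r4, r0, r0 -> r4=0x00
body[2] add  r0, r0, #60 -> r0=0xc5
body[3] add  r2, r6, r4 -> r2=0xa9
body[4] sub  r4, r5, #30 -> r4=0x28
body[5] sub  r1, r5, r1 -> r1=0x90
body[6] mov  r3, r4 -> r3=0x28
epilogue: pop r5=0xe2, sp=0xde
epilogue: pop r1=0xb6, sp=0xdf
r4 is caller-saved -> body value

REG = 0x28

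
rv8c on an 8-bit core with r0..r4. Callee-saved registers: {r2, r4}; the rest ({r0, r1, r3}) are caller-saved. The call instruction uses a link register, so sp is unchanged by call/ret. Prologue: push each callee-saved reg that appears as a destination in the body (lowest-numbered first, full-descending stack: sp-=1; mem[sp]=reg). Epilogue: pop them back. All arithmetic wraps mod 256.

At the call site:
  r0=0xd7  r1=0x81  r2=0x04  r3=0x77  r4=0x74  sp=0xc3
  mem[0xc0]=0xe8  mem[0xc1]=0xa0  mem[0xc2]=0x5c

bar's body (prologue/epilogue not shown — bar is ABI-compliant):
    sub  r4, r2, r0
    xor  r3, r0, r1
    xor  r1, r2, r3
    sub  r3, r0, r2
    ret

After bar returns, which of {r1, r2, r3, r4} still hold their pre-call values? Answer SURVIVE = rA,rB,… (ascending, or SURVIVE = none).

SURVIVE = r2,r4

prologue: push r4 → mem[0xc2]=0x74, sp=0xc2
body[0] sub  r4, r2, r0 → r4=0x2d
body[1] xor  r3, r0, r1 → r3=0x56
body[2] xor  r1, r2, r3 → r1=0x52
body[3] sub  r3, r0, r2 → r3=0xd3
epilogue: pop r4=0x74, sp=0xc3
r1: caller-saved, written=True
r2: callee-saved, written=False
r3: caller-saved, written=True
r4: callee-saved, written=True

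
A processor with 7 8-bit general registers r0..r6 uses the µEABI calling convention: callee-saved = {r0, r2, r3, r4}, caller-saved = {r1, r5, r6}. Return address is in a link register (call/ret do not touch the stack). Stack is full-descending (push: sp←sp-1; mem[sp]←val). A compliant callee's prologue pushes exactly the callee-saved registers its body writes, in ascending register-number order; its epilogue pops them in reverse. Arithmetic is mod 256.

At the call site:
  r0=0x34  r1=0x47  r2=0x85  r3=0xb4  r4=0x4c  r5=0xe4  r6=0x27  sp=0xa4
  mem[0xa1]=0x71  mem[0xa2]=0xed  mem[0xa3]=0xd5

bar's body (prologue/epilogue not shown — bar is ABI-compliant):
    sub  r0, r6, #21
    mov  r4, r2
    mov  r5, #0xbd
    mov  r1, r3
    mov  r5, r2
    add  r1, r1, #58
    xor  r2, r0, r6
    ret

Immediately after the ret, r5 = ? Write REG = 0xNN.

prologue: push r0 -> mem[0xa3]=0x34, sp=0xa3
prologue: push r2 -> mem[0xa2]=0x85, sp=0xa2
prologue: push r4 -> mem[0xa1]=0x4c, sp=0xa1
body[0] sub  r0, r6, #21 -> r0=0x12
body[1] mov  r4, r2 -> r4=0x85
body[2] mov  r5, #0xbd -> r5=0xbd
body[3] mov  r1, r3 -> r1=0xb4
body[4] mov  r5, r2 -> r5=0x85
body[5] add  r1, r1, #58 -> r1=0xee
body[6] xor  r2, r0, r6 -> r2=0x35
epilogue: pop r4=0x4c, sp=0xa2
epilogue: pop r2=0x85, sp=0xa3
epilogue: pop r0=0x34, sp=0xa4
r5 is caller-saved -> body value

REG = 0x85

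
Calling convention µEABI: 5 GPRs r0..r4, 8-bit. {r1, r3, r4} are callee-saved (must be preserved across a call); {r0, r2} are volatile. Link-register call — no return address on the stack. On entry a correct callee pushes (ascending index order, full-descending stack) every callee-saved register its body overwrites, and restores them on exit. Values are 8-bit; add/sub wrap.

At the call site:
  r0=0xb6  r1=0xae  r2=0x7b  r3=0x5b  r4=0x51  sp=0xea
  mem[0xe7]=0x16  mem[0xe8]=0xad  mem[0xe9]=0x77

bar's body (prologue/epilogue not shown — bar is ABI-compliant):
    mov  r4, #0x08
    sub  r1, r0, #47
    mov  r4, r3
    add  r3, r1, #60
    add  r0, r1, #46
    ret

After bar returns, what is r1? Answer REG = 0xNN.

REG = 0xae

prologue: push r1 -> mem[0xe9]=0xae, sp=0xe9
prologue: push r3 -> mem[0xe8]=0x5b, sp=0xe8
prologue: push r4 -> mem[0xe7]=0x51, sp=0xe7
body[0] mov  r4, #0x08 -> r4=0x08
body[1] sub  r1, r0, #47 -> r1=0x87
body[2] mov  r4, r3 -> r4=0x5b
body[3] add  r3, r1, #60 -> r3=0xc3
body[4] add  r0, r1, #46 -> r0=0xb5
epilogue: pop r4=0x51, sp=0xe8
epilogue: pop r3=0x5b, sp=0xe9
epilogue: pop r1=0xae, sp=0xea
r1 is callee-saved -> restored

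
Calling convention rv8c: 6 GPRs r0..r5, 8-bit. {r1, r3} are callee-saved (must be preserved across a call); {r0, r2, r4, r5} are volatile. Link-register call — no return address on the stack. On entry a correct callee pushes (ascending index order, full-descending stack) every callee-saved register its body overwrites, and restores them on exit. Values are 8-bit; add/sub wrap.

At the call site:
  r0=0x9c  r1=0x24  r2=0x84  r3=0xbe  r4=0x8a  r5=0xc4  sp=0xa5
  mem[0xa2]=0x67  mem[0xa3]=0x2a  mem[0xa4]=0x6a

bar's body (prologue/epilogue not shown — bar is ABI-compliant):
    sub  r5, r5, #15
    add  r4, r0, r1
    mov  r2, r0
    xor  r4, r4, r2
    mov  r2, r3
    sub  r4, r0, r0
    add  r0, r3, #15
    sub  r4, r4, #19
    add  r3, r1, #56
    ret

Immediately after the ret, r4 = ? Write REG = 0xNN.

REG = 0xed

prologue: push r3 → mem[0xa4]=0xbe, sp=0xa4
body[0] sub  r5, r5, #15 → r5=0xb5
body[1] add  r4, r0, r1 → r4=0xc0
body[2] mov  r2, r0 → r2=0x9c
body[3] xor  r4, r4, r2 → r4=0x5c
body[4] mov  r2, r3 → r2=0xbe
body[5] sub  r4, r0, r0 → r4=0x00
body[6] add  r0, r3, #15 → r0=0xcd
body[7] sub  r4, r4, #19 → r4=0xed
body[8] add  r3, r1, #56 → r3=0x5c
epilogue: pop r3=0xbe, sp=0xa5
r4 is caller-saved → body value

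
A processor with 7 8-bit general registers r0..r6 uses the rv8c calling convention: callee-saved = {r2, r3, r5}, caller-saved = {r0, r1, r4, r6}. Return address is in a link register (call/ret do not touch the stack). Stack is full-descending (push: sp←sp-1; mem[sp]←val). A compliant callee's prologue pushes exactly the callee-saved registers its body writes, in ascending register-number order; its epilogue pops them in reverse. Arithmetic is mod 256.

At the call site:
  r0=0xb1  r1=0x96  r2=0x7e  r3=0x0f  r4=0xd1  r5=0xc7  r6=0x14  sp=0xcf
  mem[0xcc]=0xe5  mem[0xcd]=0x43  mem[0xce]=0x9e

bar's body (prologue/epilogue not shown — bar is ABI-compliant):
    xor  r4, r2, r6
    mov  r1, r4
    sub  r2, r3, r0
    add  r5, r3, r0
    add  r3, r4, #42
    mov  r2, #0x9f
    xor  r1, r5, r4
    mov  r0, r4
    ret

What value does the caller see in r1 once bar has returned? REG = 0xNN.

prologue: push r2 → mem[0xce]=0x7e, sp=0xce
prologue: push r3 → mem[0xcd]=0x0f, sp=0xcd
prologue: push r5 → mem[0xcc]=0xc7, sp=0xcc
body[0] xor  r4, r2, r6 → r4=0x6a
body[1] mov  r1, r4 → r1=0x6a
body[2] sub  r2, r3, r0 → r2=0x5e
body[3] add  r5, r3, r0 → r5=0xc0
body[4] add  r3, r4, #42 → r3=0x94
body[5] mov  r2, #0x9f → r2=0x9f
body[6] xor  r1, r5, r4 → r1=0xaa
body[7] mov  r0, r4 → r0=0x6a
epilogue: pop r5=0xc7, sp=0xcd
epilogue: pop r3=0x0f, sp=0xce
epilogue: pop r2=0x7e, sp=0xcf
r1 is caller-saved → body value

REG = 0xaa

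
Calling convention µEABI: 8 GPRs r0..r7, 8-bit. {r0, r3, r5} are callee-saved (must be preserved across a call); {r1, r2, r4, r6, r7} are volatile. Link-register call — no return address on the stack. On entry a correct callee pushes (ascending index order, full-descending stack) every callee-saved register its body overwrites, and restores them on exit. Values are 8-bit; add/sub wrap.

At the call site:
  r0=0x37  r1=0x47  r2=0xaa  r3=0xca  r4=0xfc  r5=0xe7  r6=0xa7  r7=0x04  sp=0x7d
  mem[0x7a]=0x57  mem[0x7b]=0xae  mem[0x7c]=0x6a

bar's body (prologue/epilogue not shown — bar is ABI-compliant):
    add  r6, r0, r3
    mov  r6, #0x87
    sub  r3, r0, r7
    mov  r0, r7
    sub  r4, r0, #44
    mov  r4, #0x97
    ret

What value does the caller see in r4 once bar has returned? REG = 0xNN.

REG = 0x97

prologue: push r0 → mem[0x7c]=0x37, sp=0x7c
prologue: push r3 → mem[0x7b]=0xca, sp=0x7b
body[0] add  r6, r0, r3 → r6=0x01
body[1] mov  r6, #0x87 → r6=0x87
body[2] sub  r3, r0, r7 → r3=0x33
body[3] mov  r0, r7 → r0=0x04
body[4] sub  r4, r0, #44 → r4=0xd8
body[5] mov  r4, #0x97 → r4=0x97
epilogue: pop r3=0xca, sp=0x7c
epilogue: pop r0=0x37, sp=0x7d
r4 is caller-saved → body value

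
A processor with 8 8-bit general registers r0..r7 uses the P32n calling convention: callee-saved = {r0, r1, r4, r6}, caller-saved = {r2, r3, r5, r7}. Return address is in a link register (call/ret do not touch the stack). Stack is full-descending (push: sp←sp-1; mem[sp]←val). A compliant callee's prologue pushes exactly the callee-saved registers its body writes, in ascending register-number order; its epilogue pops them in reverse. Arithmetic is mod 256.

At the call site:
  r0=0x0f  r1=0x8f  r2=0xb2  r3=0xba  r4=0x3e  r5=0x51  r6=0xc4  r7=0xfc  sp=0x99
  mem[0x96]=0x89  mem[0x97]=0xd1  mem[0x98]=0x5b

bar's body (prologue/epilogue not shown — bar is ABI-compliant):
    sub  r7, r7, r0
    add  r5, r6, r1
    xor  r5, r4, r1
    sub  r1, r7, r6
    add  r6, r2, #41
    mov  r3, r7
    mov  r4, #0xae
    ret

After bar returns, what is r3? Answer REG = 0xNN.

prologue: push r1 → mem[0x98]=0x8f, sp=0x98
prologue: push r4 → mem[0x97]=0x3e, sp=0x97
prologue: push r6 → mem[0x96]=0xc4, sp=0x96
body[0] sub  r7, r7, r0 → r7=0xed
body[1] add  r5, r6, r1 → r5=0x53
body[2] xor  r5, r4, r1 → r5=0xb1
body[3] sub  r1, r7, r6 → r1=0x29
body[4] add  r6, r2, #41 → r6=0xdb
body[5] mov  r3, r7 → r3=0xed
body[6] mov  r4, #0xae → r4=0xae
epilogue: pop r6=0xc4, sp=0x97
epilogue: pop r4=0x3e, sp=0x98
epilogue: pop r1=0x8f, sp=0x99
r3 is caller-saved → body value

REG = 0xed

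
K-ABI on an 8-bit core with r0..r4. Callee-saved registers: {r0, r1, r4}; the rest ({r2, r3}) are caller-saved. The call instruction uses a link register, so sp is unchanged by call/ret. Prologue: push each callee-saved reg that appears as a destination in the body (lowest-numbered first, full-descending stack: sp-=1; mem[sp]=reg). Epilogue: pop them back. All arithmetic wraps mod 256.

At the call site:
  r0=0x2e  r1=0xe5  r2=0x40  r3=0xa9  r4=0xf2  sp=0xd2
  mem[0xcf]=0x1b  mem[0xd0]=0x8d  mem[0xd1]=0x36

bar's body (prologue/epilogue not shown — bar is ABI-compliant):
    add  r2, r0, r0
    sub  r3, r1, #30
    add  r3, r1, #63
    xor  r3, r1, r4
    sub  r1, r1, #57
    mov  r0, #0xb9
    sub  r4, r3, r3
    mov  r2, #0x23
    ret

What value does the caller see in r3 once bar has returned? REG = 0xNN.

prologue: push r0 -> mem[0xd1]=0x2e, sp=0xd1
prologue: push r1 -> mem[0xd0]=0xe5, sp=0xd0
prologue: push r4 -> mem[0xcf]=0xf2, sp=0xcf
body[0] add  r2, r0, r0 -> r2=0x5c
body[1] sub  r3, r1, #30 -> r3=0xc7
body[2] add  r3, r1, #63 -> r3=0x24
body[3] xor  r3, r1, r4 -> r3=0x17
body[4] sub  r1, r1, #57 -> r1=0xac
body[5] mov  r0, #0xb9 -> r0=0xb9
body[6] sub  r4, r3, r3 -> r4=0x00
body[7] mov  r2, #0x23 -> r2=0x23
epilogue: pop r4=0xf2, sp=0xd0
epilogue: pop r1=0xe5, sp=0xd1
epilogue: pop r0=0x2e, sp=0xd2
r3 is caller-saved -> body value

REG = 0x17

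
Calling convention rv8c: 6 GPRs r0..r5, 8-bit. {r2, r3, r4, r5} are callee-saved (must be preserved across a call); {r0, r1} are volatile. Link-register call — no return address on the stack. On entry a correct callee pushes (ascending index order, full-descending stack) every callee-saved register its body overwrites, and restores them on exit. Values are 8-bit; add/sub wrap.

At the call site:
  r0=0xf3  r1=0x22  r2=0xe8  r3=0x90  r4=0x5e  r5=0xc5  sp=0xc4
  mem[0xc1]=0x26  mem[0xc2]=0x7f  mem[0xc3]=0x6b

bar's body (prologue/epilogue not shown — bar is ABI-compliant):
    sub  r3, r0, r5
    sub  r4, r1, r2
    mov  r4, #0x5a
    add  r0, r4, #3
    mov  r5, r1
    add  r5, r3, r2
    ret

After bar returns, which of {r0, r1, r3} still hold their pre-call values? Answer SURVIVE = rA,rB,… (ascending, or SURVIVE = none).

SURVIVE = r1,r3

prologue: push r3 -> mem[0xc3]=0x90, sp=0xc3
prologue: push r4 -> mem[0xc2]=0x5e, sp=0xc2
prologue: push r5 -> mem[0xc1]=0xc5, sp=0xc1
body[0] sub  r3, r0, r5 -> r3=0x2e
body[1] sub  r4, r1, r2 -> r4=0x3a
body[2] mov  r4, #0x5a -> r4=0x5a
body[3] add  r0, r4, #3 -> r0=0x5d
body[4] mov  r5, r1 -> r5=0x22
body[5] add  r5, r3, r2 -> r5=0x16
epilogue: pop r5=0xc5, sp=0xc2
epilogue: pop r4=0x5e, sp=0xc3
epilogue: pop r3=0x90, sp=0xc4
r0: caller-saved, written=True
r1: caller-saved, written=False
r3: callee-saved, written=True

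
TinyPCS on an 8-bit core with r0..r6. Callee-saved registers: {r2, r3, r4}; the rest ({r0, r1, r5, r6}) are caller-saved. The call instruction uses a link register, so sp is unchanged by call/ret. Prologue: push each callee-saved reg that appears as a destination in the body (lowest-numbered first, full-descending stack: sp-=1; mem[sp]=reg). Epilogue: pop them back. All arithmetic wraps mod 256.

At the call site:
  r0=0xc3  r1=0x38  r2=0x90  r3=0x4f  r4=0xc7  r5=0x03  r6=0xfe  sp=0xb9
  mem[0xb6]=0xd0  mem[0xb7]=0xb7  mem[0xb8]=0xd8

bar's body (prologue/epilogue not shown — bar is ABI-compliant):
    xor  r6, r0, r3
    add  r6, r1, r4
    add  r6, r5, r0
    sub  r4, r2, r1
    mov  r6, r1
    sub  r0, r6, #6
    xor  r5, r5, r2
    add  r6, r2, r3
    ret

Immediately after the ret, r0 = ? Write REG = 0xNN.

prologue: push r4 → mem[0xb8]=0xc7, sp=0xb8
body[0] xor  r6, r0, r3 → r6=0x8c
body[1] add  r6, r1, r4 → r6=0xff
body[2] add  r6, r5, r0 → r6=0xc6
body[3] sub  r4, r2, r1 → r4=0x58
body[4] mov  r6, r1 → r6=0x38
body[5] sub  r0, r6, #6 → r0=0x32
body[6] xor  r5, r5, r2 → r5=0x93
body[7] add  r6, r2, r3 → r6=0xdf
epilogue: pop r4=0xc7, sp=0xb9
r0 is caller-saved → body value

REG = 0x32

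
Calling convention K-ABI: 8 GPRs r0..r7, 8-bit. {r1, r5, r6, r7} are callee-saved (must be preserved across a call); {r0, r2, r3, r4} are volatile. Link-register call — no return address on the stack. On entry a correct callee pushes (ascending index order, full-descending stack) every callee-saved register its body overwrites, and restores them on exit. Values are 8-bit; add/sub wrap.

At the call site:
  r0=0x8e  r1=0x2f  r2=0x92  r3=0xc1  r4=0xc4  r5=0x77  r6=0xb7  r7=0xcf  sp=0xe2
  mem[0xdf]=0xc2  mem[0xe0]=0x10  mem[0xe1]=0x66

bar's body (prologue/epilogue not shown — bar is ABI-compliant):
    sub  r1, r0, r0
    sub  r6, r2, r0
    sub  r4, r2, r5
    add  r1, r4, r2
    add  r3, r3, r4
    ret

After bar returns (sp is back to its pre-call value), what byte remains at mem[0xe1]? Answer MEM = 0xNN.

MEM = 0x2f

prologue: push r1 → mem[0xe1]=0x2f, sp=0xe1
prologue: push r6 → mem[0xe0]=0xb7, sp=0xe0
body[0] sub  r1, r0, r0 → r1=0x00
body[1] sub  r6, r2, r0 → r6=0x04
body[2] sub  r4, r2, r5 → r4=0x1b
body[3] add  r1, r4, r2 → r1=0xad
body[4] add  r3, r3, r4 → r3=0xdc
epilogue: pop r6=0xb7, sp=0xe1
epilogue: pop r1=0x2f, sp=0xe2
prologue pushed ['r1', 'r6'] at ['0xe1', '0xe0']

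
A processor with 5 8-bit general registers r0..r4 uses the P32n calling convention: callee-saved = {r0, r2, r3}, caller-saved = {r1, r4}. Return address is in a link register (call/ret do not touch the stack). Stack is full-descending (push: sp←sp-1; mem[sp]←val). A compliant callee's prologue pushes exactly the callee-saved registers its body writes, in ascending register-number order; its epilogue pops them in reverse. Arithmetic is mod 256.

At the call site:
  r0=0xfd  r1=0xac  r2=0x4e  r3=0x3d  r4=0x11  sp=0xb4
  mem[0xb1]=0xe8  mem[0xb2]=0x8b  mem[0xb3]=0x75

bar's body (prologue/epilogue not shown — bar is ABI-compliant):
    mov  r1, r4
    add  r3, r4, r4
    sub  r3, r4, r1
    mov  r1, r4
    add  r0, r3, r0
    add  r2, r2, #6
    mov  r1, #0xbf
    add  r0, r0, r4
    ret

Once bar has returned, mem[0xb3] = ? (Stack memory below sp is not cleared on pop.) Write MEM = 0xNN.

prologue: push r0 -> mem[0xb3]=0xfd, sp=0xb3
prologue: push r2 -> mem[0xb2]=0x4e, sp=0xb2
prologue: push r3 -> mem[0xb1]=0x3d, sp=0xb1
body[0] mov  r1, r4 -> r1=0x11
body[1] add  r3, r4, r4 -> r3=0x22
body[2] sub  r3, r4, r1 -> r3=0x00
body[3] mov  r1, r4 -> r1=0x11
body[4] add  r0, r3, r0 -> r0=0xfd
body[5] add  r2, r2, #6 -> r2=0x54
body[6] mov  r1, #0xbf -> r1=0xbf
body[7] add  r0, r0, r4 -> r0=0x0e
epilogue: pop r3=0x3d, sp=0xb2
epilogue: pop r2=0x4e, sp=0xb3
epilogue: pop r0=0xfd, sp=0xb4
prologue pushed ['r0', 'r2', 'r3'] at ['0xb3', '0xb2', '0xb1']

MEM = 0xfd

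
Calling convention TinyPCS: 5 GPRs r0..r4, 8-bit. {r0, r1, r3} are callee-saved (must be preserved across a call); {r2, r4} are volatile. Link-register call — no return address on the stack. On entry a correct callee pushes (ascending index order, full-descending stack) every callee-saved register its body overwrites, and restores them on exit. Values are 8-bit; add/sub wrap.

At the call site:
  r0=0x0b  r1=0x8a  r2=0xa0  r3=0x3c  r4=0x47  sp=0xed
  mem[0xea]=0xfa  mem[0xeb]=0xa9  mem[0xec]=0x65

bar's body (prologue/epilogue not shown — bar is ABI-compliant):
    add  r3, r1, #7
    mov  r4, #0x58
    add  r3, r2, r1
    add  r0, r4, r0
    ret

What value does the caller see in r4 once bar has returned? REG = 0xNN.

prologue: push r0 → mem[0xec]=0x0b, sp=0xec
prologue: push r3 → mem[0xeb]=0x3c, sp=0xeb
body[0] add  r3, r1, #7 → r3=0x91
body[1] mov  r4, #0x58 → r4=0x58
body[2] add  r3, r2, r1 → r3=0x2a
body[3] add  r0, r4, r0 → r0=0x63
epilogue: pop r3=0x3c, sp=0xec
epilogue: pop r0=0x0b, sp=0xed
r4 is caller-saved → body value

REG = 0x58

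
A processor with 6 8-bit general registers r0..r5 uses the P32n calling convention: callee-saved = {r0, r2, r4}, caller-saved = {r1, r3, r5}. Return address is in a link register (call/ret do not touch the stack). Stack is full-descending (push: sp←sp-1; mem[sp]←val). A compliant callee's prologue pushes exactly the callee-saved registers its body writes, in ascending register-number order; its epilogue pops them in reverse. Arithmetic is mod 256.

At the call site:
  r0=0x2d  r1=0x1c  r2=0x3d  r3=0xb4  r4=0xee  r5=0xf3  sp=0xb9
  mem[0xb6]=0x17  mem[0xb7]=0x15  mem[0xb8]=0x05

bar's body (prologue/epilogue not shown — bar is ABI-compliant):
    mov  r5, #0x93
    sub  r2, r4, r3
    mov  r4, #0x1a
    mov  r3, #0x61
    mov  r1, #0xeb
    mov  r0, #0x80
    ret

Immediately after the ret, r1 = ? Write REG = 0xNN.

REG = 0xeb

prologue: push r0 -> mem[0xb8]=0x2d, sp=0xb8
prologue: push r2 -> mem[0xb7]=0x3d, sp=0xb7
prologue: push r4 -> mem[0xb6]=0xee, sp=0xb6
body[0] mov  r5, #0x93 -> r5=0x93
body[1] sub  r2, r4, r3 -> r2=0x3a
body[2] mov  r4, #0x1a -> r4=0x1a
body[3] mov  r3, #0x61 -> r3=0x61
body[4] mov  r1, #0xeb -> r1=0xeb
body[5] mov  r0, #0x80 -> r0=0x80
epilogue: pop r4=0xee, sp=0xb7
epilogue: pop r2=0x3d, sp=0xb8
epilogue: pop r0=0x2d, sp=0xb9
r1 is caller-saved -> body value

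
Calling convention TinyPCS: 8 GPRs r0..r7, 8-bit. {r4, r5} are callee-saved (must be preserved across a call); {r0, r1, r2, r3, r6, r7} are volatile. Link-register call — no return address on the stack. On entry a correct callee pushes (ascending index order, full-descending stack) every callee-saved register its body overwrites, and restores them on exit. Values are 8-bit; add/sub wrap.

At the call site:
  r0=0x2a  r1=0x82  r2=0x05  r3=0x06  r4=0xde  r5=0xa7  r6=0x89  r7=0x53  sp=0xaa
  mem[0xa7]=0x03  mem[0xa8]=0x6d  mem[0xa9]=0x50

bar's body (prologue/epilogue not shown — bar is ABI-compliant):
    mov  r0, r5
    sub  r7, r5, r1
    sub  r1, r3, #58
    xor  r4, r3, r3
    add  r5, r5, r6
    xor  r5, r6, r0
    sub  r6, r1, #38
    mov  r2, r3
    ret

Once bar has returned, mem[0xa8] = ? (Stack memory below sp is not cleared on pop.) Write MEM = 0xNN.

prologue: push r4 -> mem[0xa9]=0xde, sp=0xa9
prologue: push r5 -> mem[0xa8]=0xa7, sp=0xa8
body[0] mov  r0, r5 -> r0=0xa7
body[1] sub  r7, r5, r1 -> r7=0x25
body[2] sub  r1, r3, #58 -> r1=0xcc
body[3] xor  r4, r3, r3 -> r4=0x00
body[4] add  r5, r5, r6 -> r5=0x30
body[5] xor  r5, r6, r0 -> r5=0x2e
body[6] sub  r6, r1, #38 -> r6=0xa6
body[7] mov  r2, r3 -> r2=0x06
epilogue: pop r5=0xa7, sp=0xa9
epilogue: pop r4=0xde, sp=0xaa
prologue pushed ['r4', 'r5'] at ['0xa9', '0xa8']

MEM = 0xa7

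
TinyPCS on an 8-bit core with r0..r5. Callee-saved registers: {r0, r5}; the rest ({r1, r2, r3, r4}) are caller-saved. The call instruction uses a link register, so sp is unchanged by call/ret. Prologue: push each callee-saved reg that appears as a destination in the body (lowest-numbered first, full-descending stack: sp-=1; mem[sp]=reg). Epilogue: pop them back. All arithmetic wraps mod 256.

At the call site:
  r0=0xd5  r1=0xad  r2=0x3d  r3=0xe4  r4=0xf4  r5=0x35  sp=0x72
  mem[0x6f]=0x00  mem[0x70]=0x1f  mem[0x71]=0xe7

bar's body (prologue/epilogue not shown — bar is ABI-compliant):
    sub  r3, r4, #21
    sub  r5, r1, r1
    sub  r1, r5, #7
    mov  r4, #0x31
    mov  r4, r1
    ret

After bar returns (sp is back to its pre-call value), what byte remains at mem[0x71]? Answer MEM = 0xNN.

MEM = 0x35

prologue: push r5 -> mem[0x71]=0x35, sp=0x71
body[0] sub  r3, r4, #21 -> r3=0xdf
body[1] sub  r5, r1, r1 -> r5=0x00
body[2] sub  r1, r5, #7 -> r1=0xf9
body[3] mov  r4, #0x31 -> r4=0x31
body[4] mov  r4, r1 -> r4=0xf9
epilogue: pop r5=0x35, sp=0x72
prologue pushed ['r5'] at ['0x71']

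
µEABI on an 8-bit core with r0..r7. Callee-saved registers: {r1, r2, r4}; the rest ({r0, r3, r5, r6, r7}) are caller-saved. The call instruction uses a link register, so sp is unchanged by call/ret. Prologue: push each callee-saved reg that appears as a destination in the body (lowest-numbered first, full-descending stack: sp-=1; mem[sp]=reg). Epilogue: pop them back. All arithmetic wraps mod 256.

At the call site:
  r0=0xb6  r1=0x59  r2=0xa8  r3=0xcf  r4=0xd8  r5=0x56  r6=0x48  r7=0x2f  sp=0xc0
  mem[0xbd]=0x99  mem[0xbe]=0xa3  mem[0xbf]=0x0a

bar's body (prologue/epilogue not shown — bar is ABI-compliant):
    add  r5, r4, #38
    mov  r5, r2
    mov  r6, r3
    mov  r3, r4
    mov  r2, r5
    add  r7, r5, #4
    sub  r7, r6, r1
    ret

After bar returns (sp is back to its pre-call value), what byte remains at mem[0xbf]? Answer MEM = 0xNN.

MEM = 0xa8

prologue: push r2 -> mem[0xbf]=0xa8, sp=0xbf
body[0] add  r5, r4, #38 -> r5=0xfe
body[1] mov  r5, r2 -> r5=0xa8
body[2] mov  r6, r3 -> r6=0xcf
body[3] mov  r3, r4 -> r3=0xd8
body[4] mov  r2, r5 -> r2=0xa8
body[5] add  r7, r5, #4 -> r7=0xac
body[6] sub  r7, r6, r1 -> r7=0x76
epilogue: pop r2=0xa8, sp=0xc0
prologue pushed ['r2'] at ['0xbf']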